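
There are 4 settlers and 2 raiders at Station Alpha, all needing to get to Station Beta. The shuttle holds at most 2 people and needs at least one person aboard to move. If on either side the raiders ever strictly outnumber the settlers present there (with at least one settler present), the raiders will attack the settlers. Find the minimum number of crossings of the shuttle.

9

Counting alone: each trip to Station Beta takes at most 2 across and each return brings at least 1 back, so after t trips out (and t−1 returns) at most 2t − (t−1) of the 6 are across; that first reaches 6 at t = 5, so at least 9 crossings are needed.
The plan below uses exactly 9 crossings, so it is optimal:
1. 2 raiders → Station Beta.  (Station Alpha: 4S 0R; Station Beta: 0S 2R)
2. 1 raider ← Station Alpha.  (Station Alpha: 4S 1R; Station Beta: 0S 1R)
3. 2 settlers → Station Beta.  (Station Alpha: 2S 1R; Station Beta: 2S 1R)
4. 1 raider ← Station Alpha.  (Station Alpha: 2S 2R; Station Beta: 2S 0R)
5. 2 raiders → Station Beta.  (Station Alpha: 2S 0R; Station Beta: 2S 2R)
6. 1 raider ← Station Alpha.  (Station Alpha: 2S 1R; Station Beta: 2S 1R)
7. 1 settler and 1 raider → Station Beta.  (Station Alpha: 1S 0R; Station Beta: 3S 2R)
8. 1 raider ← Station Alpha.  (Station Alpha: 1S 1R; Station Beta: 3S 1R)
9. 1 settler and 1 raider → Station Beta.  (Station Alpha: 0S 0R; Station Beta: 4S 2R)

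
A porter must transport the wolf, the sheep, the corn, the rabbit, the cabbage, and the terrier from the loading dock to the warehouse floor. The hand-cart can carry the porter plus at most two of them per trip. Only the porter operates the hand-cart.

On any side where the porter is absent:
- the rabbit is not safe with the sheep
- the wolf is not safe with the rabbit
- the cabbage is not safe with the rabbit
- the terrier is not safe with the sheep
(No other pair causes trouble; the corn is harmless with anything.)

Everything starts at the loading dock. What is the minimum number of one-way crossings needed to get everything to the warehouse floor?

Counting alone: the porter can take at most 2 across per trip to the warehouse floor, so moving all 6 needs at least 3 loaded trips out, with a return between consecutive ones — at least 5 crossings.
The safety rule pushes this higher. Following every safe sequence of crossings, the most of the 6 that can be at the warehouse floor as the hand-cart arrives there on crossing 5 is 5 — never all 6.
So no plan with fewer than 7 crossings exists, and this one achieves 7:
1. Porter goes to the warehouse floor with the rabbit and the sheep.  [the loading dock: the cabbage, the corn, the terrier, the wolf | the warehouse floor: the rabbit, the sheep]
2. Porter goes back to the loading dock with the sheep.  [the loading dock: the cabbage, the corn, the sheep, the terrier, the wolf | the warehouse floor: the rabbit]
3. Porter goes to the warehouse floor with the sheep and the wolf.  [the loading dock: the cabbage, the corn, the terrier | the warehouse floor: the rabbit, the sheep, the wolf]
4. Porter goes back to the loading dock with the rabbit.  [the loading dock: the cabbage, the corn, the rabbit, the terrier | the warehouse floor: the sheep, the wolf]
5. Porter goes to the warehouse floor with the cabbage and the corn.  [the loading dock: the rabbit, the terrier | the warehouse floor: the cabbage, the corn, the sheep, the wolf]
6. Porter goes back to the loading dock alone.  [the loading dock: the rabbit, the terrier | the warehouse floor: the cabbage, the corn, the sheep, the wolf]
7. Porter goes to the warehouse floor with the rabbit and the terrier.  [the loading dock: — | the warehouse floor: the cabbage, the corn, the rabbit, the sheep, the terrier, the wolf]

7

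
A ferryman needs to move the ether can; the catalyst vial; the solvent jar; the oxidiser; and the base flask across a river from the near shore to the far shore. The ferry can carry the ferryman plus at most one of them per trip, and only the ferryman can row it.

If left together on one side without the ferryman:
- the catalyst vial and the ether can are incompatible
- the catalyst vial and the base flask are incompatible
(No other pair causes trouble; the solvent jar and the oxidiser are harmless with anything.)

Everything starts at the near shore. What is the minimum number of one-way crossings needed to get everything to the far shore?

Counting alone: the ferryman can take at most 1 across per trip to the far shore, so moving all 5 needs at least 5 loaded trips out, with a return between consecutive ones — at least 9 crossings.
The safety rule pushes this higher. Following every safe sequence of crossings, the most of the 5 that can be at the far shore as the ferry arrives there on crossing 9 is 4 — never all 5.
So no plan with fewer than 11 crossings exists, and this one achieves 11:
1. Ferryman goes to the far shore with the catalyst vial.  [the near shore: the base flask, the ether can, the oxidiser, the solvent jar | the far shore: the catalyst vial]
2. Ferryman goes back to the near shore alone.  [the near shore: the base flask, the ether can, the oxidiser, the solvent jar | the far shore: the catalyst vial]
3. Ferryman goes to the far shore with the ether can.  [the near shore: the base flask, the oxidiser, the solvent jar | the far shore: the catalyst vial, the ether can]
4. Ferryman goes back to the near shore with the catalyst vial.  [the near shore: the base flask, the catalyst vial, the oxidiser, the solvent jar | the far shore: the ether can]
5. Ferryman goes to the far shore with the base flask.  [the near shore: the catalyst vial, the oxidiser, the solvent jar | the far shore: the base flask, the ether can]
6. Ferryman goes back to the near shore alone.  [the near shore: the catalyst vial, the oxidiser, the solvent jar | the far shore: the base flask, the ether can]
7. Ferryman goes to the far shore with the solvent jar.  [the near shore: the catalyst vial, the oxidiser | the far shore: the base flask, the ether can, the solvent jar]
8. Ferryman goes back to the near shore alone.  [the near shore: the catalyst vial, the oxidiser | the far shore: the base flask, the ether can, the solvent jar]
9. Ferryman goes to the far shore with the oxidiser.  [the near shore: the catalyst vial | the far shore: the base flask, the ether can, the oxidiser, the solvent jar]
10. Ferryman goes back to the near shore alone.  [the near shore: the catalyst vial | the far shore: the base flask, the ether can, the oxidiser, the solvent jar]
11. Ferryman goes to the far shore with the catalyst vial.  [the near shore: — | the far shore: the base flask, the catalyst vial, the ether can, the oxidiser, the solvent jar]

11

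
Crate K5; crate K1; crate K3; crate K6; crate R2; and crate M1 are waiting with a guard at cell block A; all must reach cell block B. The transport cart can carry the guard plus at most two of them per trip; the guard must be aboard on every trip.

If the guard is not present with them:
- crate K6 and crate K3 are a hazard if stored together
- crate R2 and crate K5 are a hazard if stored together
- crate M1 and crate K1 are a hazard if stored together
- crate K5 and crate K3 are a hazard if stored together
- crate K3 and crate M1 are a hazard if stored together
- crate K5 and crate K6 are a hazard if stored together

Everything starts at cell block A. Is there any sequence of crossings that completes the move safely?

No

Whatever the first load, the items left behind include a forbidden pair without the guard. No opening move is safe, so no plan exists.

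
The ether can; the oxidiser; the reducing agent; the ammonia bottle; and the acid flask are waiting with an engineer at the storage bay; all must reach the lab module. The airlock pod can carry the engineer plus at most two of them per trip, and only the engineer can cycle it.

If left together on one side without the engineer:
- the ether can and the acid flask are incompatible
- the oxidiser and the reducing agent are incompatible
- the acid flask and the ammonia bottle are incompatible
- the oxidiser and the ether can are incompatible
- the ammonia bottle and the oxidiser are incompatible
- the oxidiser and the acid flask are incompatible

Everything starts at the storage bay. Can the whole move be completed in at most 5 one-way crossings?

Counting alone: the engineer can take at most 2 across per trip to the lab module, so moving all 5 needs at least 3 loaded trips out, with a return between consecutive ones — at least 5 crossings.
The safety rule pushes this higher. Following every safe sequence of crossings, the most of the 5 that can be at the lab module as the airlock pod arrives there on crossing 5 is 4 — never all 5.
So the move cannot be finished within 5 crossings. (The shortest complete plan takes 7:)
1. Engineer goes to the lab module with the acid flask and the oxidiser.  [the storage bay: the ammonia bottle, the ether can, the reducing agent | the lab module: the acid flask, the oxidiser]
2. Engineer goes back to the storage bay with the oxidiser.  [the storage bay: the ammonia bottle, the ether can, the oxidiser, the reducing agent | the lab module: the acid flask]
3. Engineer goes to the lab module with the oxidiser and the reducing agent.  [the storage bay: the ammonia bottle, the ether can | the lab module: the acid flask, the oxidiser, the reducing agent]
4. Engineer goes back to the storage bay with the oxidiser.  [the storage bay: the ammonia bottle, the ether can, the oxidiser | the lab module: the acid flask, the reducing agent]
5. Engineer goes to the lab module with the ammonia bottle and the ether can.  [the storage bay: the oxidiser | the lab module: the acid flask, the ammonia bottle, the ether can, the reducing agent]
6. Engineer goes back to the storage bay with the acid flask.  [the storage bay: the acid flask, the oxidiser | the lab module: the ammonia bottle, the ether can, the reducing agent]
7. Engineer goes to the lab module with the acid flask and the oxidiser.  [the storage bay: — | the lab module: the acid flask, the ammonia bottle, the ether can, the oxidiser, the reducing agent]

No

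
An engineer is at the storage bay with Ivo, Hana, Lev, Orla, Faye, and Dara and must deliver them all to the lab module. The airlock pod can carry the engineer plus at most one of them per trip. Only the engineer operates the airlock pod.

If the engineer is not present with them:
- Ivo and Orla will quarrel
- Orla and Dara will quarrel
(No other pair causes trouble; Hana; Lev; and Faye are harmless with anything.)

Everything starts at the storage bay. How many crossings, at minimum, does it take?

Counting alone: the engineer can take at most 1 across per trip to the lab module, so moving all 6 needs at least 6 loaded trips out, with a return between consecutive ones — at least 11 crossings.
The safety rule pushes this higher. Following every safe sequence of crossings, the most of the 6 that can be at the lab module as the airlock pod arrives there on crossing 11 is 5 — never all 6.
So no plan with fewer than 13 crossings exists, and this one achieves 13:
1. Engineer goes to the lab module with Orla.
2. Engineer goes back to the storage bay alone.
3. Engineer goes to the lab module with Ivo.
4. Engineer goes back to the storage bay with Orla.
5. Engineer goes to the lab module with Dara.
6. Engineer goes back to the storage bay alone.
7. Engineer goes to the lab module with Hana.
8. Engineer goes back to the storage bay alone.
9. Engineer goes to the lab module with Lev.
10. Engineer goes back to the storage bay alone.
11. Engineer goes to the lab module with Faye.
12. Engineer goes back to the storage bay alone.
13. Engineer goes to the lab module with Orla.

13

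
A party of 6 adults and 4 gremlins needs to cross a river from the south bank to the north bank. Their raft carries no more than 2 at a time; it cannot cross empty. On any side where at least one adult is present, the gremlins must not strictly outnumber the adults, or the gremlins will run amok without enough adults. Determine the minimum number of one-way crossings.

Counting alone: each trip to the north bank takes at most 2 across and each return brings at least 1 back, so after t trips out (and t−1 returns) at most 2t − (t−1) of the 10 are across; that first reaches 10 at t = 9, so at least 17 crossings are needed.
The plan below uses exactly 17 crossings, so it is optimal:
1. 2 gremlins → the north bank.  (the south bank: 6A 2G; the north bank: 0A 2G)
2. 1 gremlin ← the south bank.  (the south bank: 6A 3G; the north bank: 0A 1G)
3. 2 gremlins → the north bank.  (the south bank: 6A 1G; the north bank: 0A 3G)
4. 1 gremlin ← the south bank.  (the south bank: 6A 2G; the north bank: 0A 2G)
5. 2 adults → the north bank.  (the south bank: 4A 2G; the north bank: 2A 2G)
6. 1 gremlin ← the south bank.  (the south bank: 4A 3G; the north bank: 2A 1G)
7. 1 adult and 1 gremlin → the north bank.  (the south bank: 3A 2G; the north bank: 3A 2G)
8. 1 gremlin ← the south bank.  (the south bank: 3A 3G; the north bank: 3A 1G)
9. 2 gremlins → the north bank.  (the south bank: 3A 1G; the north bank: 3A 3G)
10. 1 gremlin ← the south bank.  (the south bank: 3A 2G; the north bank: 3A 2G)
11. 1 adult and 1 gremlin → the north bank.  (the south bank: 2A 1G; the north bank: 4A 3G)
12. 1 gremlin ← the south bank.  (the south bank: 2A 2G; the north bank: 4A 2G)
13. 2 gremlins → the north bank.  (the south bank: 2A 0G; the north bank: 4A 4G)
14. 1 gremlin ← the south bank.  (the south bank: 2A 1G; the north bank: 4A 3G)
15. 1 adult and 1 gremlin → the north bank.  (the south bank: 1A 0G; the north bank: 5A 4G)
16. 1 gremlin ← the south bank.  (the south bank: 1A 1G; the north bank: 5A 3G)
17. 1 adult and 1 gremlin → the north bank.  (the south bank: 0A 0G; the north bank: 6A 4G)

17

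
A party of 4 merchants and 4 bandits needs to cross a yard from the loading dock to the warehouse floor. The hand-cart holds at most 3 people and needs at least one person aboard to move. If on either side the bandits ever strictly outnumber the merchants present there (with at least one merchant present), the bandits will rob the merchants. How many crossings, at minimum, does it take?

Counting alone: each trip to the warehouse floor takes at most 3 across and each return brings at least 1 back, so after t trips out (and t−1 returns) at most 3t − (t−1) of the 8 are across; that first reaches 8 at t = 4, so at least 7 crossings are needed.
The safety rule pushes this higher. Following every safe sequence of crossings, the most of the 8 that can be at the warehouse floor as the hand-cart arrives there on crossing 7 is 7 — never all 8.
So no plan with fewer than 9 crossings exists, and this one achieves 9:
1. 2 bandits → the warehouse floor.  (the loading dock: 4M 2B; the warehouse floor: 0M 2B)
2. 1 bandit ← the loading dock.  (the loading dock: 4M 3B; the warehouse floor: 0M 1B)
3. 3 bandits → the warehouse floor.  (the loading dock: 4M 0B; the warehouse floor: 0M 4B)
4. 1 bandit ← the loading dock.  (the loading dock: 4M 1B; the warehouse floor: 0M 3B)
5. 3 merchants → the warehouse floor.  (the loading dock: 1M 1B; the warehouse floor: 3M 3B)
6. 1 merchant and 1 bandit ← the loading dock.  (the loading dock: 2M 2B; the warehouse floor: 2M 2B)
7. 2 merchants → the warehouse floor.  (the loading dock: 0M 2B; the warehouse floor: 4M 2B)
8. 1 bandit ← the loading dock.  (the loading dock: 0M 3B; the warehouse floor: 4M 1B)
9. 3 bandits → the warehouse floor.  (the loading dock: 0M 0B; the warehouse floor: 4M 4B)

9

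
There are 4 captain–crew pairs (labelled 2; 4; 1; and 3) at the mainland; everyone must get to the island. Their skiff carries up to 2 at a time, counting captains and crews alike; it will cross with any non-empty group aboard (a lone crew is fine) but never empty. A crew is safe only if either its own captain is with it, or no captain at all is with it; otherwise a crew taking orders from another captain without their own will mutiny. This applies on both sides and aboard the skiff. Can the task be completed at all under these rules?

Following every safe sequence of crossings from the start, the most of the 8 that can be at the island as the skiff arrives there on crossings 1, 3, 5 is 2, 3, 4 respectively; the best ever achieved is 4 of 8.
From crossing 7 on, no configuration arises that was not already reachable earlier: only 44 distinct safe configurations (who is on which side, and where the skiff is) can ever be reached, none of them has everyone across, and every continuation just revisits them. So no valid plan exists.

No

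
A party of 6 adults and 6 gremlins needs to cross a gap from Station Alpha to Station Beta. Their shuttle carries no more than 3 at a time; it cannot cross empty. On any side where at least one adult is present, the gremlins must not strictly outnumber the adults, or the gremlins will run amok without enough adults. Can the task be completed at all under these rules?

No

Following every safe sequence of crossings from the start, the most of the 12 that can be at Station Beta as the shuttle arrives there on crossings 1, 3, 5 is 3, 5, 6 respectively; the best ever achieved is 6 of 12.
From crossing 7 on, no configuration arises that was not already reachable earlier: only 17 distinct safe configurations (who is on which side, and where the shuttle is) can ever be reached, none of them has everyone across, and every continuation just revisits them. They are: 0 adults + 0 gremlins across (shuttle back at the start); 0 adults + 1 gremlin across (shuttle there); 0 adults + 1 gremlin across (shuttle back at the start); 0 adults + 2 gremlins across (shuttle there); 0 adults + 2 gremlins across (shuttle back at the start); 0 adults + 3 gremlins across (shuttle there); 0 adults + 3 gremlins across (shuttle back at the start); 0 adults + 4 gremlins across (shuttle there); 0 adults + 4 gremlins across (shuttle back at the start); 0 adults + 5 gremlins across (shuttle there); 0 adults + 5 gremlins across (shuttle back at the start); 0 adults + 6 gremlins across (shuttle there); 1 adult + 1 gremlin across (shuttle there); 1 adult + 1 gremlin across (shuttle back at the start); 2 adults + 2 gremlins across (shuttle there); 2 adults + 2 gremlins across (shuttle back at the start); 3 adults + 3 gremlins across (shuttle there). So no valid plan exists.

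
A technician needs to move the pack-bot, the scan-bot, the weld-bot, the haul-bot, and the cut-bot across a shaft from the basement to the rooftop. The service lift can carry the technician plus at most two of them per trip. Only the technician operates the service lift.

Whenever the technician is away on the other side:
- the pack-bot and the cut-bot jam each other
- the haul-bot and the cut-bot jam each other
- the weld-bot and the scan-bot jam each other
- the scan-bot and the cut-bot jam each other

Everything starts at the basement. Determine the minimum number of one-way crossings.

Counting alone: the technician can take at most 2 across per trip to the rooftop, so moving all 5 needs at least 3 loaded trips out, with a return between consecutive ones — at least 5 crossings.
The plan below uses exactly 5 crossings, so it is optimal:
1. Technician goes to the rooftop with the cut-bot and the scan-bot.  [the basement: the haul-bot, the pack-bot, the weld-bot | the rooftop: the cut-bot, the scan-bot]
2. Technician goes back to the basement with the cut-bot.  [the basement: the cut-bot, the haul-bot, the pack-bot, the weld-bot | the rooftop: the scan-bot]
3. Technician goes to the rooftop with the haul-bot and the pack-bot.  [the basement: the cut-bot, the weld-bot | the rooftop: the haul-bot, the pack-bot, the scan-bot]
4. Technician goes back to the basement alone.  [the basement: the cut-bot, the weld-bot | the rooftop: the haul-bot, the pack-bot, the scan-bot]
5. Technician goes to the rooftop with the cut-bot and the weld-bot.  [the basement: — | the rooftop: the cut-bot, the haul-bot, the pack-bot, the scan-bot, the weld-bot]

5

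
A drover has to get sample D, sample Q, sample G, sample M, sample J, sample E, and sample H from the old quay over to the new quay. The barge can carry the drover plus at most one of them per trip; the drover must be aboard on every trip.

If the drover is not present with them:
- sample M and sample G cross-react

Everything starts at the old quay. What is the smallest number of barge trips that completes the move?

Counting alone: the drover can take at most 1 across per trip to the new quay, so moving all 7 needs at least 7 loaded trips out, with a return between consecutive ones — at least 13 crossings.
The plan below uses exactly 13 crossings, so it is optimal:
1. Drover goes to the new quay with sample G.
2. Drover goes back to the old quay alone.
3. Drover goes to the new quay with sample D.
4. Drover goes back to the old quay alone.
5. Drover goes to the new quay with sample Q.
6. Drover goes back to the old quay alone.
7. Drover goes to the new quay with sample J.
8. Drover goes back to the old quay alone.
9. Drover goes to the new quay with sample E.
10. Drover goes back to the old quay alone.
11. Drover goes to the new quay with sample H.
12. Drover goes back to the old quay alone.
13. Drover goes to the new quay with sample M.

13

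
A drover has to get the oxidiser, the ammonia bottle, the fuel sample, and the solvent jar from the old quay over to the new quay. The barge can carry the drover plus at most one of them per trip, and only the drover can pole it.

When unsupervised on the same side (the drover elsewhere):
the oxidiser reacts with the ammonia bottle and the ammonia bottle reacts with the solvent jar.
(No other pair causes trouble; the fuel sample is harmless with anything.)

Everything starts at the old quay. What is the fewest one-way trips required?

9

Counting alone: the drover can take at most 1 across per trip to the new quay, so moving all 4 needs at least 4 loaded trips out, with a return between consecutive ones — at least 7 crossings.
The safety rule pushes this higher. Following every safe sequence of crossings, the most of the 4 that can be at the new quay as the barge arrives there on crossing 7 is 3 — never all 4.
So no plan with fewer than 9 crossings exists, and this one achieves 9:
1. Drover goes to the new quay with the ammonia bottle.  [the old quay: the fuel sample, the oxidiser, the solvent jar | the new quay: the ammonia bottle]
2. Drover goes back to the old quay alone.  [the old quay: the fuel sample, the oxidiser, the solvent jar | the new quay: the ammonia bottle]
3. Drover goes to the new quay with the oxidiser.  [the old quay: the fuel sample, the solvent jar | the new quay: the ammonia bottle, the oxidiser]
4. Drover goes back to the old quay with the ammonia bottle.  [the old quay: the ammonia bottle, the fuel sample, the solvent jar | the new quay: the oxidiser]
5. Drover goes to the new quay with the solvent jar.  [the old quay: the ammonia bottle, the fuel sample | the new quay: the oxidiser, the solvent jar]
6. Drover goes back to the old quay alone.  [the old quay: the ammonia bottle, the fuel sample | the new quay: the oxidiser, the solvent jar]
7. Drover goes to the new quay with the fuel sample.  [the old quay: the ammonia bottle | the new quay: the fuel sample, the oxidiser, the solvent jar]
8. Drover goes back to the old quay alone.  [the old quay: the ammonia bottle | the new quay: the fuel sample, the oxidiser, the solvent jar]
9. Drover goes to the new quay with the ammonia bottle.  [the old quay: — | the new quay: the ammonia bottle, the fuel sample, the oxidiser, the solvent jar]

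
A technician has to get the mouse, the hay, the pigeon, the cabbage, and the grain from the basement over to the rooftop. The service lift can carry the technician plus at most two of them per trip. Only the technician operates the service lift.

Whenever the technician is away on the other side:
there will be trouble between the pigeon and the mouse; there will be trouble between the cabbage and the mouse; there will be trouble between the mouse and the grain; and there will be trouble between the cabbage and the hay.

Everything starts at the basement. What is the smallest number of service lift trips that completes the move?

Counting alone: the technician can take at most 2 across per trip to the rooftop, so moving all 5 needs at least 3 loaded trips out, with a return between consecutive ones — at least 5 crossings.
The plan below uses exactly 5 crossings, so it is optimal:
1. Technician goes to the rooftop with the hay and the mouse.
2. Technician goes back to the basement alone.
3. Technician goes to the rooftop with the grain and the pigeon.
4. Technician goes back to the basement with the mouse.
5. Technician goes to the rooftop with the cabbage and the mouse.

5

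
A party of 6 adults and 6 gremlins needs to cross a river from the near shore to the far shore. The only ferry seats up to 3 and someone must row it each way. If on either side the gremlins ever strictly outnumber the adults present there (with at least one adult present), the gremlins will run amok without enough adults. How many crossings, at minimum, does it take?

Following every safe sequence of crossings from the start, the most of the 12 that can be at the far shore as the ferry arrives there on crossings 1, 3, 5 is 3, 5, 6 respectively; the best ever achieved is 6 of 12.
From crossing 7 on, no configuration arises that was not already reachable earlier: only 17 distinct safe configurations (who is on which side, and where the ferry is) can ever be reached, none of them has everyone across, and every continuation just revisits them. They are: 0 adults + 0 gremlins across (ferry back at the start); 0 adults + 1 gremlin across (ferry there); 0 adults + 1 gremlin across (ferry back at the start); 0 adults + 2 gremlins across (ferry there); 0 adults + 2 gremlins across (ferry back at the start); 0 adults + 3 gremlins across (ferry there); 0 adults + 3 gremlins across (ferry back at the start); 0 adults + 4 gremlins across (ferry there); 0 adults + 4 gremlins across (ferry back at the start); 0 adults + 5 gremlins across (ferry there); 0 adults + 5 gremlins across (ferry back at the start); 0 adults + 6 gremlins across (ferry there); 1 adult + 1 gremlin across (ferry there); 1 adult + 1 gremlin across (ferry back at the start); 2 adults + 2 gremlins across (ferry there); 2 adults + 2 gremlins across (ferry back at the start); 3 adults + 3 gremlins across (ferry there). So no valid plan exists.

impossible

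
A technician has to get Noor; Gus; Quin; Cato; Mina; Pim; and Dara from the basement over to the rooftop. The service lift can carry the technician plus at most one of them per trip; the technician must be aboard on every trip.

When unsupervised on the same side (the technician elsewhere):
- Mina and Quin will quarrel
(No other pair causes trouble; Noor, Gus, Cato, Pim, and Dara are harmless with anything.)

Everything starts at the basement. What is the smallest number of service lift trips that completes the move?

Counting alone: the technician can take at most 1 across per trip to the rooftop, so moving all 7 needs at least 7 loaded trips out, with a return between consecutive ones — at least 13 crossings.
The plan below uses exactly 13 crossings, so it is optimal:
1. Technician goes to the rooftop with Quin.
2. Technician goes back to the basement alone.
3. Technician goes to the rooftop with Noor.
4. Technician goes back to the basement alone.
5. Technician goes to the rooftop with Gus.
6. Technician goes back to the basement alone.
7. Technician goes to the rooftop with Cato.
8. Technician goes back to the basement alone.
9. Technician goes to the rooftop with Pim.
10. Technician goes back to the basement alone.
11. Technician goes to the rooftop with Dara.
12. Technician goes back to the basement alone.
13. Technician goes to the rooftop with Mina.

13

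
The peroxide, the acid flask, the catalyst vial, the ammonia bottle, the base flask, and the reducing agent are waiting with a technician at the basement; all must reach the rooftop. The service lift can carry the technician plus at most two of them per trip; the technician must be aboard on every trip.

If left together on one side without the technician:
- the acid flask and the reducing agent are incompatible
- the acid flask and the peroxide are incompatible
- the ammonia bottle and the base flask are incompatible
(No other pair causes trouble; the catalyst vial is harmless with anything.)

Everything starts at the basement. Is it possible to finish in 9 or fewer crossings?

Yes

Yes — this plan uses 7 crossings (≤ 9):
1. Technician goes to the rooftop with the acid flask and the ammonia bottle.
2. Technician goes back to the basement alone.
3. Technician goes to the rooftop with the peroxide.
4. Technician goes back to the basement with the acid flask.
5. Technician goes to the rooftop with the catalyst vial and the reducing agent.
6. Technician goes back to the basement alone.
7. Technician goes to the rooftop with the acid flask and the base flask.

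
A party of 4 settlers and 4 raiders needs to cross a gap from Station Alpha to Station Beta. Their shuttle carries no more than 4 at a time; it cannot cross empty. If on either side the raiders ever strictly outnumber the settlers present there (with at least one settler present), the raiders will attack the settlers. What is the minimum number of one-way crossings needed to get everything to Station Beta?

Counting alone: each trip to Station Beta takes at most 4 across and each return brings at least 1 back, so after t trips out (and t−1 returns) at most 4t − (t−1) of the 8 are across; that first reaches 8 at t = 3, so at least 5 crossings are needed.
The plan below uses exactly 5 crossings, so it is optimal:
1. 2 raiders → Station Beta.  (Station Alpha: 4S 2R; Station Beta: 0S 2R)
2. 1 raider ← Station Alpha.  (Station Alpha: 4S 3R; Station Beta: 0S 1R)
3. 4 settlers → Station Beta.  (Station Alpha: 0S 3R; Station Beta: 4S 1R)
4. 1 raider ← Station Alpha.  (Station Alpha: 0S 4R; Station Beta: 4S 0R)
5. 4 raiders → Station Beta.  (Station Alpha: 0S 0R; Station Beta: 4S 4R)

5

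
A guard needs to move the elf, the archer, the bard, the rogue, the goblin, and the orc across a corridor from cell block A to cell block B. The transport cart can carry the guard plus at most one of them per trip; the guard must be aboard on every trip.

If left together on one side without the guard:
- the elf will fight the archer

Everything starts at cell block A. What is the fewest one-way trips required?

11

Counting alone: the guard can take at most 1 across per trip to cell block B, so moving all 6 needs at least 6 loaded trips out, with a return between consecutive ones — at least 11 crossings.
The plan below uses exactly 11 crossings, so it is optimal:
1. Guard goes to cell block B with the elf.
2. Guard goes back to cell block A alone.
3. Guard goes to cell block B with the bard.
4. Guard goes back to cell block A alone.
5. Guard goes to cell block B with the rogue.
6. Guard goes back to cell block A alone.
7. Guard goes to cell block B with the goblin.
8. Guard goes back to cell block A alone.
9. Guard goes to cell block B with the orc.
10. Guard goes back to cell block A alone.
11. Guard goes to cell block B with the archer.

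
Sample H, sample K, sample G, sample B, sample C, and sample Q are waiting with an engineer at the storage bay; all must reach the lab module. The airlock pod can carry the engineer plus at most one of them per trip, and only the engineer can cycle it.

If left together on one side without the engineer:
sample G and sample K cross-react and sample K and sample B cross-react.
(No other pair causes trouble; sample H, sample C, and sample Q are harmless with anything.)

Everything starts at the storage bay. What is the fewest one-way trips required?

13

Counting alone: the engineer can take at most 1 across per trip to the lab module, so moving all 6 needs at least 6 loaded trips out, with a return between consecutive ones — at least 11 crossings.
The safety rule pushes this higher. Following every safe sequence of crossings, the most of the 6 that can be at the lab module as the airlock pod arrives there on crossing 11 is 5 — never all 6.
So no plan with fewer than 13 crossings exists, and this one achieves 13:
1. Engineer goes to the lab module with sample K.  [the storage bay: sample B, sample C, sample G, sample H, sample Q | the lab module: sample K]
2. Engineer goes back to the storage bay alone.  [the storage bay: sample B, sample C, sample G, sample H, sample Q | the lab module: sample K]
3. Engineer goes to the lab module with sample H.  [the storage bay: sample B, sample C, sample G, sample Q | the lab module: sample H, sample K]
4. Engineer goes back to the storage bay alone.  [the storage bay: sample B, sample C, sample G, sample Q | the lab module: sample H, sample K]
5. Engineer goes to the lab module with sample G.  [the storage bay: sample B, sample C, sample Q | the lab module: sample G, sample H, sample K]
6. Engineer goes back to the storage bay with sample K.  [the storage bay: sample B, sample C, sample K, sample Q | the lab module: sample G, sample H]
7. Engineer goes to the lab module with sample B.  [the storage bay: sample C, sample K, sample Q | the lab module: sample B, sample G, sample H]
8. Engineer goes back to the storage bay alone.  [the storage bay: sample C, sample K, sample Q | the lab module: sample B, sample G, sample H]
9. Engineer goes to the lab module with sample C.  [the storage bay: sample K, sample Q | the lab module: sample B, sample C, sample G, sample H]
10. Engineer goes back to the storage bay alone.  [the storage bay: sample K, sample Q | the lab module: sample B, sample C, sample G, sample H]
11. Engineer goes to the lab module with sample Q.  [the storage bay: sample K | the lab module: sample B, sample C, sample G, sample H, sample Q]
12. Engineer goes back to the storage bay alone.  [the storage bay: sample K | the lab module: sample B, sample C, sample G, sample H, sample Q]
13. Engineer goes to the lab module with sample K.  [the storage bay: — | the lab module: sample B, sample C, sample G, sample H, sample K, sample Q]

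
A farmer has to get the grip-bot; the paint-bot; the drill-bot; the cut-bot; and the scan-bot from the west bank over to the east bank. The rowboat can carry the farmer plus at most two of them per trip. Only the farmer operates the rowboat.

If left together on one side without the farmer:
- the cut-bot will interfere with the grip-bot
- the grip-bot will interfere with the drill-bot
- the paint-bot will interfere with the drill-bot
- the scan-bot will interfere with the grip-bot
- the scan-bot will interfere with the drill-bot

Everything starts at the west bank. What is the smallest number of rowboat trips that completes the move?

Counting alone: the farmer can take at most 2 across per trip to the east bank, so moving all 5 needs at least 3 loaded trips out, with a return between consecutive ones — at least 5 crossings.
The safety rule pushes this higher. Following every safe sequence of crossings, the most of the 5 that can be at the east bank as the rowboat arrives there on crossing 5 is 4 — never all 5.
So no plan with fewer than 7 crossings exists, and this one achieves 7:
1. Farmer goes to the east bank with the drill-bot and the grip-bot.
2. Farmer goes back to the west bank with the grip-bot.
3. Farmer goes to the east bank with the grip-bot and the paint-bot.
4. Farmer goes back to the west bank with the drill-bot.
5. Farmer goes to the east bank with the cut-bot and the scan-bot.
6. Farmer goes back to the west bank with the grip-bot.
7. Farmer goes to the east bank with the drill-bot and the grip-bot.

7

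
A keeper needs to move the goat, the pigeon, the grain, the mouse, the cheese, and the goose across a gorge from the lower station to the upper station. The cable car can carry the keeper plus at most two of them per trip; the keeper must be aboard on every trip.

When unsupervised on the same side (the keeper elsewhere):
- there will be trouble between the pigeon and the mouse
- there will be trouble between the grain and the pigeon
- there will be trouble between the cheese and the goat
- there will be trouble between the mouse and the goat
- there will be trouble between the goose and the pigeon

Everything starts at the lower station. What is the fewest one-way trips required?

7

Counting alone: the keeper can take at most 2 across per trip to the upper station, so moving all 6 needs at least 3 loaded trips out, with a return between consecutive ones — at least 5 crossings.
The safety rule pushes this higher. Following every safe sequence of crossings, the most of the 6 that can be at the upper station as the cable car arrives there on crossing 5 is 5 — never all 6.
So no plan with fewer than 7 crossings exists, and this one achieves 7:
1. Keeper goes to the upper station with the goat and the pigeon.  [the lower station: the cheese, the goose, the grain, the mouse | the upper station: the goat, the pigeon]
2. Keeper goes back to the lower station alone.  [the lower station: the cheese, the goose, the grain, the mouse | the upper station: the goat, the pigeon]
3. Keeper goes to the upper station with the grain and the mouse.  [the lower station: the cheese, the goose | the upper station: the goat, the grain, the mouse, the pigeon]
4. Keeper goes back to the lower station with the goat and the pigeon.  [the lower station: the cheese, the goat, the goose, the pigeon | the upper station: the grain, the mouse]
5. Keeper goes to the upper station with the cheese and the goose.  [the lower station: the goat, the pigeon | the upper station: the cheese, the goose, the grain, the mouse]
6. Keeper goes back to the lower station alone.  [the lower station: the goat, the pigeon | the upper station: the cheese, the goose, the grain, the mouse]
7. Keeper goes to the upper station with the goat and the pigeon.  [the lower station: — | the upper station: the cheese, the goat, the goose, the grain, the mouse, the pigeon]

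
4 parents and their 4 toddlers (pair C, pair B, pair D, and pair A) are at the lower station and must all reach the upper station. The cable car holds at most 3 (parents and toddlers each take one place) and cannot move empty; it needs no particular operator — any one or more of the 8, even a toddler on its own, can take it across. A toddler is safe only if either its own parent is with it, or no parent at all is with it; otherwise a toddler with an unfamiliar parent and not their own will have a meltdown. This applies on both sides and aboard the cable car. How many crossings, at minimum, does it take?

9

Counting alone: each trip to the upper station takes at most 3 across and each return brings at least 1 back, so after t trips out (and t−1 returns) at most 3t − (t−1) of the 8 are across; that first reaches 8 at t = 4, so at least 7 crossings are needed.
The safety rule pushes this higher. Following every safe sequence of crossings, the most of the 8 that can be at the upper station as the cable car arrives there on crossing 7 is 7 — never all 8.
So no plan with fewer than 9 crossings exists, and this one achieves 9:
1. parent C and toddler C cross → the upper station.
2. parent C crosses ← the lower station.
3. parent B, parent C, and toddler B cross → the upper station.
4. parent C and toddler C cross ← the lower station.
5. parent A, parent C, and parent D cross → the upper station.
6. toddler B crosses ← the lower station.
7. toddler B and toddler C cross → the upper station.
8. toddler C crosses ← the lower station.
9. toddler A, toddler C, and toddler D cross → the upper station.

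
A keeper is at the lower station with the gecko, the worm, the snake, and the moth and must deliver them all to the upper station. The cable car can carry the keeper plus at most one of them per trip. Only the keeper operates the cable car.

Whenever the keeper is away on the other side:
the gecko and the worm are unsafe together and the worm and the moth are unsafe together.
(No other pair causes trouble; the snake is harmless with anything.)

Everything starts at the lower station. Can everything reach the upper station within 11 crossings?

Yes

Yes — this plan uses 9 crossings (≤ 11):
1. Keeper goes to the upper station with the worm.
2. Keeper goes back to the lower station alone.
3. Keeper goes to the upper station with the gecko.
4. Keeper goes back to the lower station with the worm.
5. Keeper goes to the upper station with the moth.
6. Keeper goes back to the lower station alone.
7. Keeper goes to the upper station with the snake.
8. Keeper goes back to the lower station alone.
9. Keeper goes to the upper station with the worm.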